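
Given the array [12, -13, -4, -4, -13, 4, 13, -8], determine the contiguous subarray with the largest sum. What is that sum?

Using Kadane's algorithm on [12, -13, -4, -4, -13, 4, 13, -8]:

Scanning through the array:
Position 1 (value -13): max_ending_here = -1, max_so_far = 12
Position 2 (value -4): max_ending_here = -4, max_so_far = 12
Position 3 (value -4): max_ending_here = -4, max_so_far = 12
Position 4 (value -13): max_ending_here = -13, max_so_far = 12
Position 5 (value 4): max_ending_here = 4, max_so_far = 12
Position 6 (value 13): max_ending_here = 17, max_so_far = 17
Position 7 (value -8): max_ending_here = 9, max_so_far = 17

Maximum subarray: [4, 13]
Maximum sum: 17

The maximum subarray is [4, 13] with sum 17. This subarray runs from index 5 to index 6.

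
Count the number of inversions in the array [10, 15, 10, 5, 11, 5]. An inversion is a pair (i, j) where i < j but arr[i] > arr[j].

Finding inversions in [10, 15, 10, 5, 11, 5]:

(0, 3): arr[0]=10 > arr[3]=5
(0, 5): arr[0]=10 > arr[5]=5
(1, 2): arr[1]=15 > arr[2]=10
(1, 3): arr[1]=15 > arr[3]=5
(1, 4): arr[1]=15 > arr[4]=11
(1, 5): arr[1]=15 > arr[5]=5
(2, 3): arr[2]=10 > arr[3]=5
(2, 5): arr[2]=10 > arr[5]=5
(4, 5): arr[4]=11 > arr[5]=5

Total inversions: 9

The array has 9 inversion(s): (0,3), (0,5), (1,2), (1,3), (1,4), (1,5), (2,3), (2,5), (4,5). Each pair (i,j) satisfies i < j and arr[i] > arr[j].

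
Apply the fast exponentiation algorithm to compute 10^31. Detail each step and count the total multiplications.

Computing 10^31 by squaring (build up from 10^1; each line after the first costs one multiplication):

10^1 = 10
10^2 = (10^1)^2 = 10^2 = 100
10^3 = 10 * 10^2 = 10 * 100 = 1000
10^6 = (10^3)^2 = 1000^2 = 1000000
10^7 = 10 * 10^6 = 10 * 1000000 = 10000000
10^14 = (10^7)^2 = 10000000^2 = 100000000000000
10^15 = 10 * 10^14 = 10 * 100000000000000 = 1000000000000000
10^30 = (10^15)^2 = 1000000000000000^2 = 1000000000000000000000000000000
10^31 = 10 * 10^30 = 10 * 1000000000000000000000000000000 = 10000000000000000000000000000000

Result: 10000000000000000000000000000000
Multiplications needed: 8 (8 lines after 10^1)

10^31 = 10000000000000000000000000000000. Using exponentiation by squaring, this requires 8 multiplications. The key idea: if the exponent is even, square the half-power; if odd, multiply by the base once.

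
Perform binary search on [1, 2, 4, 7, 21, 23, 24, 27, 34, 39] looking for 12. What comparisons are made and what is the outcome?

Binary search for 12 in [1, 2, 4, 7, 21, 23, 24, 27, 34, 39]:

lo=0, hi=9, mid=4, arr[mid]=21 -> 21 > 12, search left half
lo=0, hi=3, mid=1, arr[mid]=2 -> 2 < 12, search right half
lo=2, hi=3, mid=2, arr[mid]=4 -> 4 < 12, search right half
lo=3, hi=3, mid=3, arr[mid]=7 -> 7 < 12, search right half
lo=4 > hi=3, target 12 not found

Binary search determines that 12 is not in the array after 4 comparisons. The search space was exhausted without finding the target.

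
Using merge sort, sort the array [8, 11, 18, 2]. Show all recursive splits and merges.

Merge sort trace:

Split: [8, 11, 18, 2] -> [8, 11] and [18, 2]
  Split: [8, 11] -> [8] and [11]
  Merge: [8] + [11] -> [8, 11]
  Split: [18, 2] -> [18] and [2]
  Merge: [18] + [2] -> [2, 18]
Merge: [8, 11] + [2, 18] -> [2, 8, 11, 18]

Final sorted array: [2, 8, 11, 18]

The merge sort proceeds by recursively splitting the array and merging sorted halves.
After all merges, the sorted array is [2, 8, 11, 18].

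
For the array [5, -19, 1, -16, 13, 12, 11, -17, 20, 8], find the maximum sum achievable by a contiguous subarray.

Using Kadane's algorithm on [5, -19, 1, -16, 13, 12, 11, -17, 20, 8]:

Scanning through the array:
Position 1 (value -19): max_ending_here = -14, max_so_far = 5
Position 2 (value 1): max_ending_here = 1, max_so_far = 5
Position 3 (value -16): max_ending_here = -15, max_so_far = 5
Position 4 (value 13): max_ending_here = 13, max_so_far = 13
Position 5 (value 12): max_ending_here = 25, max_so_far = 25
Position 6 (value 11): max_ending_here = 36, max_so_far = 36
Position 7 (value -17): max_ending_here = 19, max_so_far = 36
Position 8 (value 20): max_ending_here = 39, max_so_far = 39
Position 9 (value 8): max_ending_here = 47, max_so_far = 47

Maximum subarray: [13, 12, 11, -17, 20, 8]
Maximum sum: 47

The maximum subarray is [13, 12, 11, -17, 20, 8] with sum 47. This subarray runs from index 4 to index 9.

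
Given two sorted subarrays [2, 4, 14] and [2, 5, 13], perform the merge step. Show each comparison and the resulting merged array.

Merging process:

Compare 2 vs 2: take 2 from left. Merged: [2]
Compare 4 vs 2: take 2 from right. Merged: [2, 2]
Compare 4 vs 5: take 4 from left. Merged: [2, 2, 4]
Compare 14 vs 5: take 5 from right. Merged: [2, 2, 4, 5]
Compare 14 vs 13: take 13 from right. Merged: [2, 2, 4, 5, 13]
Append remaining from left: [14]. Merged: [2, 2, 4, 5, 13, 14]

Final merged array: [2, 2, 4, 5, 13, 14]
Total comparisons: 5

The merged array is [2, 2, 4, 5, 13, 14], requiring 5 comparisons. The merge step runs in O(n) time where n is the total number of elements.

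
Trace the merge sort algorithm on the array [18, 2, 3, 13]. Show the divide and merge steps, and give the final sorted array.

Merge sort trace:

Split: [18, 2, 3, 13] -> [18, 2] and [3, 13]
  Split: [18, 2] -> [18] and [2]
  Merge: [18] + [2] -> [2, 18]
  Split: [3, 13] -> [3] and [13]
  Merge: [3] + [13] -> [3, 13]
Merge: [2, 18] + [3, 13] -> [2, 3, 13, 18]

Final sorted array: [2, 3, 13, 18]

The merge sort proceeds by recursively splitting the array and merging sorted halves.
After all merges, the sorted array is [2, 3, 13, 18].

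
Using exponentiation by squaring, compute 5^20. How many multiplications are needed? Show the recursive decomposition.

Computing 5^20 by squaring (build up from 5^1; each line after the first costs one multiplication):

5^1 = 5
5^2 = (5^1)^2 = 5^2 = 25
5^4 = (5^2)^2 = 25^2 = 625
5^5 = 5 * 5^4 = 5 * 625 = 3125
5^10 = (5^5)^2 = 3125^2 = 9765625
5^20 = (5^10)^2 = 9765625^2 = 95367431640625

Result: 95367431640625
Multiplications needed: 5 (5 lines after 5^1)

5^20 = 95367431640625. Using exponentiation by squaring, this requires 5 multiplications. The key idea: if the exponent is even, square the half-power; if odd, multiply by the base once.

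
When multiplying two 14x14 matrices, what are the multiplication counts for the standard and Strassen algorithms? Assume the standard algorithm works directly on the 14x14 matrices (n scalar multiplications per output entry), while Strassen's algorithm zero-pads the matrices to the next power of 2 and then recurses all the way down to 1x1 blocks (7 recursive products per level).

Matrix multiplication for 14x14 matrices:

Strassen's algorithm requires power-of-2 dimensions. Pad 14x14 to 16x16 (next power of 2).

Standard algorithm: 14^3 = 2744 multiplications
Strassen's algorithm: 7^(log2(16)) = 7^4 = 2401 multiplications
Savings: 2744 - 2401 = 343 multiplications

Standard: 2744 multiplications (14^3). Strassen: 2401 multiplications (7^4, after padding to 16x16). Strassen reduces 8 recursive multiplications to 7 at each level.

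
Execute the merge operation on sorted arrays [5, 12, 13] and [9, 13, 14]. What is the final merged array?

Merging process:

Compare 5 vs 9: take 5 from left. Merged: [5]
Compare 12 vs 9: take 9 from right. Merged: [5, 9]
Compare 12 vs 13: take 12 from left. Merged: [5, 9, 12]
Compare 13 vs 13: take 13 from left. Merged: [5, 9, 12, 13]
Append remaining from right: [13, 14]. Merged: [5, 9, 12, 13, 13, 14]

Final merged array: [5, 9, 12, 13, 13, 14]
Total comparisons: 4

The merged array is [5, 9, 12, 13, 13, 14], requiring 4 comparisons. The merge step runs in O(n) time where n is the total number of elements.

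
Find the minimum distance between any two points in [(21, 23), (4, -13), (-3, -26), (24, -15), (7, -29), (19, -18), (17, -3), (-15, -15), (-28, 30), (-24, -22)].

Computing all pairwise distances among 10 points:

d((21, 23), (4, -13)) = 39.8121
d((21, 23), (-3, -26)) = 54.5619
d((21, 23), (24, -15)) = 38.1182
d((21, 23), (7, -29)) = 53.8516
d((21, 23), (19, -18)) = 41.0488
d((21, 23), (17, -3)) = 26.3059
d((21, 23), (-15, -15)) = 52.345
d((21, 23), (-28, 30)) = 49.4975
d((21, 23), (-24, -22)) = 63.6396
d((4, -13), (-3, -26)) = 14.7648
d((4, -13), (24, -15)) = 20.0998
d((4, -13), (7, -29)) = 16.2788
d((4, -13), (19, -18)) = 15.8114
d((4, -13), (17, -3)) = 16.4012
d((4, -13), (-15, -15)) = 19.105
d((4, -13), (-28, 30)) = 53.6004
d((4, -13), (-24, -22)) = 29.4109
d((-3, -26), (24, -15)) = 29.1548
d((-3, -26), (7, -29)) = 10.4403
d((-3, -26), (19, -18)) = 23.4094
d((-3, -26), (17, -3)) = 30.4795
d((-3, -26), (-15, -15)) = 16.2788
d((-3, -26), (-28, 30)) = 61.327
d((-3, -26), (-24, -22)) = 21.3776
d((24, -15), (7, -29)) = 22.0227
d((24, -15), (19, -18)) = 5.831 <-- minimum
d((24, -15), (17, -3)) = 13.8924
d((24, -15), (-15, -15)) = 39.0
d((24, -15), (-28, 30)) = 68.7677
d((24, -15), (-24, -22)) = 48.5077
d((7, -29), (19, -18)) = 16.2788
d((7, -29), (17, -3)) = 27.8568
d((7, -29), (-15, -15)) = 26.0768
d((7, -29), (-28, 30)) = 68.6003
d((7, -29), (-24, -22)) = 31.7805
d((19, -18), (17, -3)) = 15.1327
d((19, -18), (-15, -15)) = 34.1321
d((19, -18), (-28, 30)) = 67.1789
d((19, -18), (-24, -22)) = 43.1856
d((17, -3), (-15, -15)) = 34.176
d((17, -3), (-28, 30)) = 55.8032
d((17, -3), (-24, -22)) = 45.1885
d((-15, -15), (-28, 30)) = 46.8402
d((-15, -15), (-24, -22)) = 11.4018
d((-28, 30), (-24, -22)) = 52.1536

Closest pair: (24, -15) and (19, -18) with distance 5.831

The closest pair is (24, -15) and (19, -18) with Euclidean distance 5.831. For 10 points, brute-force pairwise comparison is shown above. For large n, the divide-and-conquer algorithm (sort by x, recurse on halves, check the dividing strip) achieves O(n log n).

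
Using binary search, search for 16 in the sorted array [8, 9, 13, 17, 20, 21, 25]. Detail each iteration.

Binary search for 16 in [8, 9, 13, 17, 20, 21, 25]:

lo=0, hi=6, mid=3, arr[mid]=17 -> 17 > 16, search left half
lo=0, hi=2, mid=1, arr[mid]=9 -> 9 < 16, search right half
lo=2, hi=2, mid=2, arr[mid]=13 -> 13 < 16, search right half
lo=3 > hi=2, target 16 not found

Binary search determines that 16 is not in the array after 3 comparisons. The search space was exhausted without finding the target.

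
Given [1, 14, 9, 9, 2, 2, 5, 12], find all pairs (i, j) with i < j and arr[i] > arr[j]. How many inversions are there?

Finding inversions in [1, 14, 9, 9, 2, 2, 5, 12]:

(1, 2): arr[1]=14 > arr[2]=9
(1, 3): arr[1]=14 > arr[3]=9
(1, 4): arr[1]=14 > arr[4]=2
(1, 5): arr[1]=14 > arr[5]=2
(1, 6): arr[1]=14 > arr[6]=5
(1, 7): arr[1]=14 > arr[7]=12
(2, 4): arr[2]=9 > arr[4]=2
(2, 5): arr[2]=9 > arr[5]=2
(2, 6): arr[2]=9 > arr[6]=5
(3, 4): arr[3]=9 > arr[4]=2
(3, 5): arr[3]=9 > arr[5]=2
(3, 6): arr[3]=9 > arr[6]=5

Total inversions: 12

The array has 12 inversion(s): (1,2), (1,3), (1,4), (1,5), (1,6), (1,7), (2,4), (2,5), (2,6), (3,4), (3,5), (3,6). Each pair (i,j) satisfies i < j and arr[i] > arr[j].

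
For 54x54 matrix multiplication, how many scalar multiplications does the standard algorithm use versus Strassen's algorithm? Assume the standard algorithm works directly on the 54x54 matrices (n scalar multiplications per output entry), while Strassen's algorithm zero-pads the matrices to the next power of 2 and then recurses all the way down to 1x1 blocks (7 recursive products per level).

Matrix multiplication for 54x54 matrices:

Strassen's algorithm requires power-of-2 dimensions. Pad 54x54 to 64x64 (next power of 2).

Standard algorithm: 54^3 = 157464 multiplications
Strassen's algorithm: 7^(log2(64)) = 7^6 = 117649 multiplications
Savings: 157464 - 117649 = 39815 multiplications

Standard: 157464 multiplications (54^3). Strassen: 117649 multiplications (7^6, after padding to 64x64). Strassen reduces 8 recursive multiplications to 7 at each level.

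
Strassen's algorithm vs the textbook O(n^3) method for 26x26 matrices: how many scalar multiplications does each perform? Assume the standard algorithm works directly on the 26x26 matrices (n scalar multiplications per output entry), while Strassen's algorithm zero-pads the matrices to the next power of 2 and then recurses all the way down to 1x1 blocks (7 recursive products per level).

Matrix multiplication for 26x26 matrices:

Strassen's algorithm requires power-of-2 dimensions. Pad 26x26 to 32x32 (next power of 2).

Standard algorithm: 26^3 = 17576 multiplications
Strassen's algorithm: 7^(log2(32)) = 7^5 = 16807 multiplications
Savings: 17576 - 16807 = 769 multiplications

Standard: 17576 multiplications (26^3). Strassen: 16807 multiplications (7^5, after padding to 32x32). Strassen reduces 8 recursive multiplications to 7 at each level.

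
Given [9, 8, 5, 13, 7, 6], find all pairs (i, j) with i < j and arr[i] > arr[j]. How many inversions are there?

Finding inversions in [9, 8, 5, 13, 7, 6]:

(0, 1): arr[0]=9 > arr[1]=8
(0, 2): arr[0]=9 > arr[2]=5
(0, 4): arr[0]=9 > arr[4]=7
(0, 5): arr[0]=9 > arr[5]=6
(1, 2): arr[1]=8 > arr[2]=5
(1, 4): arr[1]=8 > arr[4]=7
(1, 5): arr[1]=8 > arr[5]=6
(3, 4): arr[3]=13 > arr[4]=7
(3, 5): arr[3]=13 > arr[5]=6
(4, 5): arr[4]=7 > arr[5]=6

Total inversions: 10

The array has 10 inversion(s): (0,1), (0,2), (0,4), (0,5), (1,2), (1,4), (1,5), (3,4), (3,5), (4,5). Each pair (i,j) satisfies i < j and arr[i] > arr[j].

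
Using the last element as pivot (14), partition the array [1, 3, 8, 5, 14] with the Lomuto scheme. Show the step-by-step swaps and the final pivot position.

Lomuto partition with pivot = 14:

Initial array: [1, 3, 8, 5, 14]

arr[0]=1 <= 14: swap with position 0, array becomes [1, 3, 8, 5, 14]
arr[1]=3 <= 14: swap with position 1, array becomes [1, 3, 8, 5, 14]
arr[2]=8 <= 14: swap with position 2, array becomes [1, 3, 8, 5, 14]
arr[3]=5 <= 14: swap with position 3, array becomes [1, 3, 8, 5, 14]

Place pivot at position 4: [1, 3, 8, 5, 14]
Pivot position: 4

After partitioning with pivot 14, the array becomes [1, 3, 8, 5, 14]. The pivot is placed at index 4. All elements to the left of the pivot are <= 14, and all elements to the right are > 14.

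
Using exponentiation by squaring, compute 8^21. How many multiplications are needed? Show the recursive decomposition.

Computing 8^21 by squaring (build up from 8^1; each line after the first costs one multiplication):

8^1 = 8
8^2 = (8^1)^2 = 8^2 = 64
8^4 = (8^2)^2 = 64^2 = 4096
8^5 = 8 * 8^4 = 8 * 4096 = 32768
8^10 = (8^5)^2 = 32768^2 = 1073741824
8^20 = (8^10)^2 = 1073741824^2 = 1152921504606846976
8^21 = 8 * 8^20 = 8 * 1152921504606846976 = 9223372036854775808

Result: 9223372036854775808
Multiplications needed: 6 (6 lines after 8^1)

8^21 = 9223372036854775808. Using exponentiation by squaring, this requires 6 multiplications. The key idea: if the exponent is even, square the half-power; if odd, multiply by the base once.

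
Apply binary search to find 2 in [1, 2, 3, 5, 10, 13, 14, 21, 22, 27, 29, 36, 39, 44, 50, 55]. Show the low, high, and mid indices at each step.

Binary search for 2 in [1, 2, 3, 5, 10, 13, 14, 21, 22, 27, 29, 36, 39, 44, 50, 55]:

lo=0, hi=15, mid=7, arr[mid]=21 -> 21 > 2, search left half
lo=0, hi=6, mid=3, arr[mid]=5 -> 5 > 2, search left half
lo=0, hi=2, mid=1, arr[mid]=2 -> Found target at index 1!

Binary search finds 2 at index 1 after 3 comparisons. The search repeatedly halves the search space by comparing with the middle element.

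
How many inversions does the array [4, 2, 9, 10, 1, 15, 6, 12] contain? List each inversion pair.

Finding inversions in [4, 2, 9, 10, 1, 15, 6, 12]:

(0, 1): arr[0]=4 > arr[1]=2
(0, 4): arr[0]=4 > arr[4]=1
(1, 4): arr[1]=2 > arr[4]=1
(2, 4): arr[2]=9 > arr[4]=1
(2, 6): arr[2]=9 > arr[6]=6
(3, 4): arr[3]=10 > arr[4]=1
(3, 6): arr[3]=10 > arr[6]=6
(5, 6): arr[5]=15 > arr[6]=6
(5, 7): arr[5]=15 > arr[7]=12

Total inversions: 9

The array has 9 inversion(s): (0,1), (0,4), (1,4), (2,4), (2,6), (3,4), (3,6), (5,6), (5,7). Each pair (i,j) satisfies i < j and arr[i] > arr[j].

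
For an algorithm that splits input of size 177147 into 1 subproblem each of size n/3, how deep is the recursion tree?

For divide and conquer with division factor 3:

Problem sizes at each level:
Level 0: 177147
Level 1: 59049
Level 2: 19683
Level 3: 6561
Level 4: 2187
Level 5: 729
Level 6: 243
Level 7: 81
Level 8: 27
Level 9: 9
Level 10: 3
Level 11: 1

The root is level 0 and the size-1 base case is level 11 (the tree spans levels 0 through 11, i.e. 12 levels counting the root), so the depth is the number of divisions: log_3(177147) = 11

The recursion tree depth is log_3(177147) = 11. At each level, the problem size is divided by 3, so it takes 11 divisions to reduce to a base case of size 1. The algorithm makes 1 recursive call at each level.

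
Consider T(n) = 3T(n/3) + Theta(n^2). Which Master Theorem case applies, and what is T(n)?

Master Theorem for T(n) = 3T(n/3) + O(n^2):

a = 3, b = 3, c = 2
log_b(a) = log_3(3) = 1.0000

Case 3: c = 2 > log_3(3) = 1.0000
T(n) = O(n^2) = O(n^2)

For T(n) = 3T(n/3) + O(n^2): log_3(3) = 1.0000. This is Case 3 of the Master Theorem (c > log_b(a), work dominated by root), giving O(n^2).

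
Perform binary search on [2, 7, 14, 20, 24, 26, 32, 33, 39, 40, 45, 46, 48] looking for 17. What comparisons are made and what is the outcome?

Binary search for 17 in [2, 7, 14, 20, 24, 26, 32, 33, 39, 40, 45, 46, 48]:

lo=0, hi=12, mid=6, arr[mid]=32 -> 32 > 17, search left half
lo=0, hi=5, mid=2, arr[mid]=14 -> 14 < 17, search right half
lo=3, hi=5, mid=4, arr[mid]=24 -> 24 > 17, search left half
lo=3, hi=3, mid=3, arr[mid]=20 -> 20 > 17, search left half
lo=3 > hi=2, target 17 not found

Binary search determines that 17 is not in the array after 4 comparisons. The search space was exhausted without finding the target.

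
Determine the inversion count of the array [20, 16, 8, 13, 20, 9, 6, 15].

Finding inversions in [20, 16, 8, 13, 20, 9, 6, 15]:

(0, 1): arr[0]=20 > arr[1]=16
(0, 2): arr[0]=20 > arr[2]=8
(0, 3): arr[0]=20 > arr[3]=13
(0, 5): arr[0]=20 > arr[5]=9
(0, 6): arr[0]=20 > arr[6]=6
(0, 7): arr[0]=20 > arr[7]=15
(1, 2): arr[1]=16 > arr[2]=8
(1, 3): arr[1]=16 > arr[3]=13
(1, 5): arr[1]=16 > arr[5]=9
(1, 6): arr[1]=16 > arr[6]=6
(1, 7): arr[1]=16 > arr[7]=15
(2, 6): arr[2]=8 > arr[6]=6
(3, 5): arr[3]=13 > arr[5]=9
(3, 6): arr[3]=13 > arr[6]=6
(4, 5): arr[4]=20 > arr[5]=9
(4, 6): arr[4]=20 > arr[6]=6
(4, 7): arr[4]=20 > arr[7]=15
(5, 6): arr[5]=9 > arr[6]=6

Total inversions: 18

The array has 18 inversion(s): (0,1), (0,2), (0,3), (0,5), (0,6), (0,7), (1,2), (1,3), (1,5), (1,6), (1,7), (2,6), (3,5), (3,6), (4,5), (4,6), (4,7), (5,6). Each pair (i,j) satisfies i < j and arr[i] > arr[j].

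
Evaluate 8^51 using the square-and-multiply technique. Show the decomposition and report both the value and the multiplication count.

Computing 8^51 by squaring (build up from 8^1; each line after the first costs one multiplication):

8^1 = 8
8^2 = (8^1)^2 = 8^2 = 64
8^3 = 8 * 8^2 = 8 * 64 = 512
8^6 = (8^3)^2 = 512^2 = 262144
8^12 = (8^6)^2 = 262144^2 = 68719476736
8^24 = (8^12)^2 = 68719476736^2 = 4722366482869645213696
8^25 = 8 * 8^24 = 8 * 4722366482869645213696 = 37778931862957161709568
8^50 = (8^25)^2 = 37778931862957161709568^2 = 1427247692705959881058285969449495136382746624
8^51 = 8 * 8^50 = 8 * 1427247692705959881058285969449495136382746624 = 11417981541647679048466287755595961091061972992

Result: 11417981541647679048466287755595961091061972992
Multiplications needed: 8 (8 lines after 8^1)

8^51 = 11417981541647679048466287755595961091061972992. Using exponentiation by squaring, this requires 8 multiplications. The key idea: if the exponent is even, square the half-power; if odd, multiply by the base once.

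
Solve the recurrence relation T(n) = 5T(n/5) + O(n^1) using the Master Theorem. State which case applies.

Master Theorem for T(n) = 5T(n/5) + O(n^1):

a = 5, b = 5, c = 1
log_b(a) = log_5(5) = 1.0000

Case 2: c = 1 = log_5(5) = 1.0000
T(n) = O(n^1 log n) = O(n log n)

For T(n) = 5T(n/5) + O(n^1): log_5(5) = 1.0000. This is Case 2 of the Master Theorem (c = log_b(a), equal work at all levels), giving O(n log n).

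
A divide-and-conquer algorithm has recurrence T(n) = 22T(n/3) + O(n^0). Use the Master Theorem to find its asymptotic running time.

Master Theorem for T(n) = 22T(n/3) + O(n^0):

a = 22, b = 3, c = 0
log_b(a) = log_3(22) = 2.8136

Case 1: c = 0 < log_3(22) = 2.8136
T(n) = O(n^(log_3 22))

For T(n) = 22T(n/3) + O(n^0): log_3(22) = 2.8136. This is Case 1 of the Master Theorem (c < log_b(a), work dominated by leaves), giving O(n^(log_3 22)).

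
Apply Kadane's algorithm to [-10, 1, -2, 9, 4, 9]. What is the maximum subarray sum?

Using Kadane's algorithm on [-10, 1, -2, 9, 4, 9]:

Scanning through the array:
Position 1 (value 1): max_ending_here = 1, max_so_far = 1
Position 2 (value -2): max_ending_here = -1, max_so_far = 1
Position 3 (value 9): max_ending_here = 9, max_so_far = 9
Position 4 (value 4): max_ending_here = 13, max_so_far = 13
Position 5 (value 9): max_ending_here = 22, max_so_far = 22

Maximum subarray: [9, 4, 9]
Maximum sum: 22

The maximum subarray is [9, 4, 9] with sum 22. This subarray runs from index 3 to index 5.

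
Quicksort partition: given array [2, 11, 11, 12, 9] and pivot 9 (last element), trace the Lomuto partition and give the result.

Lomuto partition with pivot = 9:

Initial array: [2, 11, 11, 12, 9]

arr[0]=2 <= 9: swap with position 0, array becomes [2, 11, 11, 12, 9]
arr[1]=11 > 9: no swap
arr[2]=11 > 9: no swap
arr[3]=12 > 9: no swap

Place pivot at position 1: [2, 9, 11, 12, 11]
Pivot position: 1

After partitioning with pivot 9, the array becomes [2, 9, 11, 12, 11]. The pivot is placed at index 1. All elements to the left of the pivot are <= 9, and all elements to the right are > 9.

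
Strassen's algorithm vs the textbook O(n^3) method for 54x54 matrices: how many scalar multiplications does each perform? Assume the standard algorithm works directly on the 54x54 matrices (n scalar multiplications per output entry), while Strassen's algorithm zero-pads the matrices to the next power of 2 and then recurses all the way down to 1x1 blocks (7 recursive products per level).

Matrix multiplication for 54x54 matrices:

Strassen's algorithm requires power-of-2 dimensions. Pad 54x54 to 64x64 (next power of 2).

Standard algorithm: 54^3 = 157464 multiplications
Strassen's algorithm: 7^(log2(64)) = 7^6 = 117649 multiplications
Savings: 157464 - 117649 = 39815 multiplications

Standard: 157464 multiplications (54^3). Strassen: 117649 multiplications (7^6, after padding to 64x64). Strassen reduces 8 recursive multiplications to 7 at each level.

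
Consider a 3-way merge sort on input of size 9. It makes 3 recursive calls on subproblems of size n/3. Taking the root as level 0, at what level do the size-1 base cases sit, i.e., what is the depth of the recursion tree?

For divide and conquer with division factor 3:

Problem sizes at each level:
Level 0: 9
Level 1: 3
Level 2: 1

The root is level 0 and the size-1 base case is level 2 (the tree spans levels 0 through 2, i.e. 3 levels counting the root), so the depth is the number of divisions: log_3(9) = 2

The recursion tree depth is log_3(9) = 2. At each level, the problem size is divided by 3, so it takes 2 divisions to reduce to a base case of size 1. The algorithm makes 3 recursive calls at each level.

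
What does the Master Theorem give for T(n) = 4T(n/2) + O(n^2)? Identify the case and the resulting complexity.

Master Theorem for T(n) = 4T(n/2) + O(n^2):

a = 4, b = 2, c = 2
log_b(a) = log_2(4) = 2.0000

Case 2: c = 2 = log_2(4) = 2.0000
T(n) = O(n^2 log n) = O(n^2 log n)

For T(n) = 4T(n/2) + O(n^2): log_2(4) = 2.0000. This is Case 2 of the Master Theorem (c = log_b(a), equal work at all levels), giving O(n^2 log n).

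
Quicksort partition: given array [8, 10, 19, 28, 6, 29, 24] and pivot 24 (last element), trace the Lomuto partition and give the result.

Lomuto partition with pivot = 24:

Initial array: [8, 10, 19, 28, 6, 29, 24]

arr[0]=8 <= 24: swap with position 0, array becomes [8, 10, 19, 28, 6, 29, 24]
arr[1]=10 <= 24: swap with position 1, array becomes [8, 10, 19, 28, 6, 29, 24]
arr[2]=19 <= 24: swap with position 2, array becomes [8, 10, 19, 28, 6, 29, 24]
arr[3]=28 > 24: no swap
arr[4]=6 <= 24: swap with position 3, array becomes [8, 10, 19, 6, 28, 29, 24]
arr[5]=29 > 24: no swap

Place pivot at position 4: [8, 10, 19, 6, 24, 29, 28]
Pivot position: 4

After partitioning with pivot 24, the array becomes [8, 10, 19, 6, 24, 29, 28]. The pivot is placed at index 4. All elements to the left of the pivot are <= 24, and all elements to the right are > 24.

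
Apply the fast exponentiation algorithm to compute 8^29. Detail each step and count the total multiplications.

Computing 8^29 by squaring (build up from 8^1; each line after the first costs one multiplication):

8^1 = 8
8^2 = (8^1)^2 = 8^2 = 64
8^3 = 8 * 8^2 = 8 * 64 = 512
8^6 = (8^3)^2 = 512^2 = 262144
8^7 = 8 * 8^6 = 8 * 262144 = 2097152
8^14 = (8^7)^2 = 2097152^2 = 4398046511104
8^28 = (8^14)^2 = 4398046511104^2 = 19342813113834066795298816
8^29 = 8 * 8^28 = 8 * 19342813113834066795298816 = 154742504910672534362390528

Result: 154742504910672534362390528
Multiplications needed: 7 (7 lines after 8^1)

8^29 = 154742504910672534362390528. Using exponentiation by squaring, this requires 7 multiplications. The key idea: if the exponent is even, square the half-power; if odd, multiply by the base once.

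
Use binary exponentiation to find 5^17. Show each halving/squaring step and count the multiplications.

Computing 5^17 by squaring (build up from 5^1; each line after the first costs one multiplication):

5^1 = 5
5^2 = (5^1)^2 = 5^2 = 25
5^4 = (5^2)^2 = 25^2 = 625
5^8 = (5^4)^2 = 625^2 = 390625
5^16 = (5^8)^2 = 390625^2 = 152587890625
5^17 = 5 * 5^16 = 5 * 152587890625 = 762939453125

Result: 762939453125
Multiplications needed: 5 (5 lines after 5^1)

5^17 = 762939453125. Using exponentiation by squaring, this requires 5 multiplications. The key idea: if the exponent is even, square the half-power; if odd, multiply by the base once.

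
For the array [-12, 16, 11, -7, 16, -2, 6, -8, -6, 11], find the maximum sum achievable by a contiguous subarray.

Using Kadane's algorithm on [-12, 16, 11, -7, 16, -2, 6, -8, -6, 11]:

Scanning through the array:
Position 1 (value 16): max_ending_here = 16, max_so_far = 16
Position 2 (value 11): max_ending_here = 27, max_so_far = 27
Position 3 (value -7): max_ending_here = 20, max_so_far = 27
Position 4 (value 16): max_ending_here = 36, max_so_far = 36
Position 5 (value -2): max_ending_here = 34, max_so_far = 36
Position 6 (value 6): max_ending_here = 40, max_so_far = 40
Position 7 (value -8): max_ending_here = 32, max_so_far = 40
Position 8 (value -6): max_ending_here = 26, max_so_far = 40
Position 9 (value 11): max_ending_here = 37, max_so_far = 40

Maximum subarray: [16, 11, -7, 16, -2, 6]
Maximum sum: 40

The maximum subarray is [16, 11, -7, 16, -2, 6] with sum 40. This subarray runs from index 1 to index 6.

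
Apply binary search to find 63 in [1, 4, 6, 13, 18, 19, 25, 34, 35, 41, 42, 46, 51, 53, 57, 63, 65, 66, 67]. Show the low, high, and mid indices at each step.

Binary search for 63 in [1, 4, 6, 13, 18, 19, 25, 34, 35, 41, 42, 46, 51, 53, 57, 63, 65, 66, 67]:

lo=0, hi=18, mid=9, arr[mid]=41 -> 41 < 63, search right half
lo=10, hi=18, mid=14, arr[mid]=57 -> 57 < 63, search right half
lo=15, hi=18, mid=16, arr[mid]=65 -> 65 > 63, search left half
lo=15, hi=15, mid=15, arr[mid]=63 -> Found target at index 15!

Binary search finds 63 at index 15 after 4 comparisons. The search repeatedly halves the search space by comparing with the middle element.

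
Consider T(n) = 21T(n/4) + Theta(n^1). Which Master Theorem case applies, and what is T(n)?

Master Theorem for T(n) = 21T(n/4) + O(n^1):

a = 21, b = 4, c = 1
log_b(a) = log_4(21) = 2.1962

Case 1: c = 1 < log_4(21) = 2.1962
T(n) = O(n^(log_4 21))

For T(n) = 21T(n/4) + O(n^1): log_4(21) = 2.1962. This is Case 1 of the Master Theorem (c < log_b(a), work dominated by leaves), giving O(n^(log_4 21)).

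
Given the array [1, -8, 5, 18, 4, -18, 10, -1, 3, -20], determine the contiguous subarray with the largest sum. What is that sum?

Using Kadane's algorithm on [1, -8, 5, 18, 4, -18, 10, -1, 3, -20]:

Scanning through the array:
Position 1 (value -8): max_ending_here = -7, max_so_far = 1
Position 2 (value 5): max_ending_here = 5, max_so_far = 5
Position 3 (value 18): max_ending_here = 23, max_so_far = 23
Position 4 (value 4): max_ending_here = 27, max_so_far = 27
Position 5 (value -18): max_ending_here = 9, max_so_far = 27
Position 6 (value 10): max_ending_here = 19, max_so_far = 27
Position 7 (value -1): max_ending_here = 18, max_so_far = 27
Position 8 (value 3): max_ending_here = 21, max_so_far = 27
Position 9 (value -20): max_ending_here = 1, max_so_far = 27

Maximum subarray: [5, 18, 4]
Maximum sum: 27

The maximum subarray is [5, 18, 4] with sum 27. This subarray runs from index 2 to index 4.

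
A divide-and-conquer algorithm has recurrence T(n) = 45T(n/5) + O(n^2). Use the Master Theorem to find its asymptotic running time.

Master Theorem for T(n) = 45T(n/5) + O(n^2):

a = 45, b = 5, c = 2
log_b(a) = log_5(45) = 2.3652

Case 1: c = 2 < log_5(45) = 2.3652
T(n) = O(n^(log_5 45))

For T(n) = 45T(n/5) + O(n^2): log_5(45) = 2.3652. This is Case 1 of the Master Theorem (c < log_b(a), work dominated by leaves), giving O(n^(log_5 45)).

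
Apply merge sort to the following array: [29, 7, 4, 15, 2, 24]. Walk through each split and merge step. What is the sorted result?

Merge sort trace:

Split: [29, 7, 4, 15, 2, 24] -> [29, 7, 4] and [15, 2, 24]
  Split: [29, 7, 4] -> [29] and [7, 4]
    Split: [7, 4] -> [7] and [4]
    Merge: [7] + [4] -> [4, 7]
  Merge: [29] + [4, 7] -> [4, 7, 29]
  Split: [15, 2, 24] -> [15] and [2, 24]
    Split: [2, 24] -> [2] and [24]
    Merge: [2] + [24] -> [2, 24]
  Merge: [15] + [2, 24] -> [2, 15, 24]
Merge: [4, 7, 29] + [2, 15, 24] -> [2, 4, 7, 15, 24, 29]

Final sorted array: [2, 4, 7, 15, 24, 29]

The merge sort proceeds by recursively splitting the array and merging sorted halves.
After all merges, the sorted array is [2, 4, 7, 15, 24, 29].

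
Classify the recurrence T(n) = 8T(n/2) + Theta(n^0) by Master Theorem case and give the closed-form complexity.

Master Theorem for T(n) = 8T(n/2) + O(n^0):

a = 8, b = 2, c = 0
log_b(a) = log_2(8) = 3.0000

Case 1: c = 0 < log_2(8) = 3.0000
T(n) = O(n^(log_2 8)) = O(n^3)

For T(n) = 8T(n/2) + O(n^0): log_2(8) = 3.0000. This is Case 1 of the Master Theorem (c < log_b(a), work dominated by leaves), giving O(n^3).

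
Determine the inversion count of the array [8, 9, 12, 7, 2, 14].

Finding inversions in [8, 9, 12, 7, 2, 14]:

(0, 3): arr[0]=8 > arr[3]=7
(0, 4): arr[0]=8 > arr[4]=2
(1, 3): arr[1]=9 > arr[3]=7
(1, 4): arr[1]=9 > arr[4]=2
(2, 3): arr[2]=12 > arr[3]=7
(2, 4): arr[2]=12 > arr[4]=2
(3, 4): arr[3]=7 > arr[4]=2

Total inversions: 7

The array has 7 inversion(s): (0,3), (0,4), (1,3), (1,4), (2,3), (2,4), (3,4). Each pair (i,j) satisfies i < j and arr[i] > arr[j].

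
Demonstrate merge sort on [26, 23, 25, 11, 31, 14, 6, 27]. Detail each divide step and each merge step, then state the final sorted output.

Merge sort trace:

Split: [26, 23, 25, 11, 31, 14, 6, 27] -> [26, 23, 25, 11] and [31, 14, 6, 27]
  Split: [26, 23, 25, 11] -> [26, 23] and [25, 11]
    Split: [26, 23] -> [26] and [23]
    Merge: [26] + [23] -> [23, 26]
    Split: [25, 11] -> [25] and [11]
    Merge: [25] + [11] -> [11, 25]
  Merge: [23, 26] + [11, 25] -> [11, 23, 25, 26]
  Split: [31, 14, 6, 27] -> [31, 14] and [6, 27]
    Split: [31, 14] -> [31] and [14]
    Merge: [31] + [14] -> [14, 31]
    Split: [6, 27] -> [6] and [27]
    Merge: [6] + [27] -> [6, 27]
  Merge: [14, 31] + [6, 27] -> [6, 14, 27, 31]
Merge: [11, 23, 25, 26] + [6, 14, 27, 31] -> [6, 11, 14, 23, 25, 26, 27, 31]

Final sorted array: [6, 11, 14, 23, 25, 26, 27, 31]

The merge sort proceeds by recursively splitting the array and merging sorted halves.
After all merges, the sorted array is [6, 11, 14, 23, 25, 26, 27, 31].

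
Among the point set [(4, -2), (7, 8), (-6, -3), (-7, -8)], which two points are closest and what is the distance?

Computing all pairwise distances among 4 points:

d((4, -2), (7, 8)) = 10.4403
d((4, -2), (-6, -3)) = 10.0499
d((4, -2), (-7, -8)) = 12.53
d((7, 8), (-6, -3)) = 17.0294
d((7, 8), (-7, -8)) = 21.2603
d((-6, -3), (-7, -8)) = 5.099 <-- minimum

Closest pair: (-6, -3) and (-7, -8) with distance 5.099

The closest pair is (-6, -3) and (-7, -8) with Euclidean distance 5.099. For 4 points, brute-force pairwise comparison is shown above. For large n, the divide-and-conquer algorithm (sort by x, recurse on halves, check the dividing strip) achieves O(n log n).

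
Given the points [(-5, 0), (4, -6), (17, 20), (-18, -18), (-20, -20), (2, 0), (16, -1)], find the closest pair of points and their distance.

Computing all pairwise distances among 7 points:

d((-5, 0), (4, -6)) = 10.8167
d((-5, 0), (17, 20)) = 29.7321
d((-5, 0), (-18, -18)) = 22.2036
d((-5, 0), (-20, -20)) = 25.0
d((-5, 0), (2, 0)) = 7.0
d((-5, 0), (16, -1)) = 21.0238
d((4, -6), (17, 20)) = 29.0689
d((4, -6), (-18, -18)) = 25.0599
d((4, -6), (-20, -20)) = 27.7849
d((4, -6), (2, 0)) = 6.3246
d((4, -6), (16, -1)) = 13.0
d((17, 20), (-18, -18)) = 51.6624
d((17, 20), (-20, -20)) = 54.4885
d((17, 20), (2, 0)) = 25.0
d((17, 20), (16, -1)) = 21.0238
d((-18, -18), (-20, -20)) = 2.8284 <-- minimum
d((-18, -18), (2, 0)) = 26.9072
d((-18, -18), (16, -1)) = 38.0132
d((-20, -20), (2, 0)) = 29.7321
d((-20, -20), (16, -1)) = 40.7063
d((2, 0), (16, -1)) = 14.0357

Closest pair: (-18, -18) and (-20, -20) with distance 2.8284

The closest pair is (-18, -18) and (-20, -20) with Euclidean distance 2.8284. For 7 points, brute-force pairwise comparison is shown above. For large n, the divide-and-conquer algorithm (sort by x, recurse on halves, check the dividing strip) achieves O(n log n).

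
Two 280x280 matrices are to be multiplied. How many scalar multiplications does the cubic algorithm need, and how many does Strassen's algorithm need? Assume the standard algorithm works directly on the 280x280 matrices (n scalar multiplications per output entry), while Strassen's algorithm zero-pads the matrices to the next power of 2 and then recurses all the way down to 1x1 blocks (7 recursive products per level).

Matrix multiplication for 280x280 matrices:

Strassen's algorithm requires power-of-2 dimensions. Pad 280x280 to 512x512 (next power of 2).

Standard algorithm: 280^3 = 21952000 multiplications
Strassen's algorithm: 7^(log2(512)) = 7^9 = 40353607 multiplications
Difference: 21952000 - 40353607 = -18401607 (Strassen uses MORE here due to padding overhead — for small or just-over-power-of-2 n, padding can outweigh the per-level savings)

Standard: 21952000 multiplications (280^3). Strassen: 40353607 multiplications (7^9, after padding to 512x512). Strassen reduces 8 recursive multiplications to 7 at each level.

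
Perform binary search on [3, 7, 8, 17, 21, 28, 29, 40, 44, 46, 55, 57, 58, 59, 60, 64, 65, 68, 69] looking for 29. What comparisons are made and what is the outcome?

Binary search for 29 in [3, 7, 8, 17, 21, 28, 29, 40, 44, 46, 55, 57, 58, 59, 60, 64, 65, 68, 69]:

lo=0, hi=18, mid=9, arr[mid]=46 -> 46 > 29, search left half
lo=0, hi=8, mid=4, arr[mid]=21 -> 21 < 29, search right half
lo=5, hi=8, mid=6, arr[mid]=29 -> Found target at index 6!

Binary search finds 29 at index 6 after 3 comparisons. The search repeatedly halves the search space by comparing with the middle element.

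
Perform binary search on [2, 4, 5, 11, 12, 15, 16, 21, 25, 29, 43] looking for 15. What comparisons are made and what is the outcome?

Binary search for 15 in [2, 4, 5, 11, 12, 15, 16, 21, 25, 29, 43]:

lo=0, hi=10, mid=5, arr[mid]=15 -> Found target at index 5!

Binary search finds 15 at index 5 after 1 comparisons. The search repeatedly halves the search space by comparing with the middle element.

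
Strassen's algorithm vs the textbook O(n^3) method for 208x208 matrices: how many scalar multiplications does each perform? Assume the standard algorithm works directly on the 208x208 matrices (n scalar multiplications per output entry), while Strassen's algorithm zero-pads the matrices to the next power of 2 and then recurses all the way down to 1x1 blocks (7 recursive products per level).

Matrix multiplication for 208x208 matrices:

Strassen's algorithm requires power-of-2 dimensions. Pad 208x208 to 256x256 (next power of 2).

Standard algorithm: 208^3 = 8998912 multiplications
Strassen's algorithm: 7^(log2(256)) = 7^8 = 5764801 multiplications
Savings: 8998912 - 5764801 = 3234111 multiplications

Standard: 8998912 multiplications (208^3). Strassen: 5764801 multiplications (7^8, after padding to 256x256). Strassen reduces 8 recursive multiplications to 7 at each level.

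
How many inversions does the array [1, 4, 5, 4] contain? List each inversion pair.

Finding inversions in [1, 4, 5, 4]:

(2, 3): arr[2]=5 > arr[3]=4

Total inversions: 1

The array has 1 inversion(s): (2,3). Each pair (i,j) satisfies i < j and arr[i] > arr[j].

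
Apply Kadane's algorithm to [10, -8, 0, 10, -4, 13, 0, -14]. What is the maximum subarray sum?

Using Kadane's algorithm on [10, -8, 0, 10, -4, 13, 0, -14]:

Scanning through the array:
Position 1 (value -8): max_ending_here = 2, max_so_far = 10
Position 2 (value 0): max_ending_here = 2, max_so_far = 10
Position 3 (value 10): max_ending_here = 12, max_so_far = 12
Position 4 (value -4): max_ending_here = 8, max_so_far = 12
Position 5 (value 13): max_ending_here = 21, max_so_far = 21
Position 6 (value 0): max_ending_here = 21, max_so_far = 21
Position 7 (value -14): max_ending_here = 7, max_so_far = 21

Maximum subarray: [10, -8, 0, 10, -4, 13]
Maximum sum: 21

The maximum subarray is [10, -8, 0, 10, -4, 13] with sum 21. This subarray runs from index 0 to index 5.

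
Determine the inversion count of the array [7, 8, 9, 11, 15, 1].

Finding inversions in [7, 8, 9, 11, 15, 1]:

(0, 5): arr[0]=7 > arr[5]=1
(1, 5): arr[1]=8 > arr[5]=1
(2, 5): arr[2]=9 > arr[5]=1
(3, 5): arr[3]=11 > arr[5]=1
(4, 5): arr[4]=15 > arr[5]=1

Total inversions: 5

The array has 5 inversion(s): (0,5), (1,5), (2,5), (3,5), (4,5). Each pair (i,j) satisfies i < j and arr[i] > arr[j].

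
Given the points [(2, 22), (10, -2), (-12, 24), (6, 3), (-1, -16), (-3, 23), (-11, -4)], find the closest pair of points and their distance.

Computing all pairwise distances among 7 points:

d((2, 22), (10, -2)) = 25.2982
d((2, 22), (-12, 24)) = 14.1421
d((2, 22), (6, 3)) = 19.4165
d((2, 22), (-1, -16)) = 38.1182
d((2, 22), (-3, 23)) = 5.099 <-- minimum
d((2, 22), (-11, -4)) = 29.0689
d((10, -2), (-12, 24)) = 34.0588
d((10, -2), (6, 3)) = 6.4031
d((10, -2), (-1, -16)) = 17.8045
d((10, -2), (-3, 23)) = 28.178
d((10, -2), (-11, -4)) = 21.095
d((-12, 24), (6, 3)) = 27.6586
d((-12, 24), (-1, -16)) = 41.4849
d((-12, 24), (-3, 23)) = 9.0554
d((-12, 24), (-11, -4)) = 28.0179
d((6, 3), (-1, -16)) = 20.2485
d((6, 3), (-3, 23)) = 21.9317
d((6, 3), (-11, -4)) = 18.3848
d((-1, -16), (-3, 23)) = 39.0512
d((-1, -16), (-11, -4)) = 15.6205
d((-3, 23), (-11, -4)) = 28.1603

Closest pair: (2, 22) and (-3, 23) with distance 5.099

The closest pair is (2, 22) and (-3, 23) with Euclidean distance 5.099. For 7 points, brute-force pairwise comparison is shown above. For large n, the divide-and-conquer algorithm (sort by x, recurse on halves, check the dividing strip) achieves O(n log n).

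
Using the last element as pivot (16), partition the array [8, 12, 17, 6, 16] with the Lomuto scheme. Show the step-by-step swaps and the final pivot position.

Lomuto partition with pivot = 16:

Initial array: [8, 12, 17, 6, 16]

arr[0]=8 <= 16: swap with position 0, array becomes [8, 12, 17, 6, 16]
arr[1]=12 <= 16: swap with position 1, array becomes [8, 12, 17, 6, 16]
arr[2]=17 > 16: no swap
arr[3]=6 <= 16: swap with position 2, array becomes [8, 12, 6, 17, 16]

Place pivot at position 3: [8, 12, 6, 16, 17]
Pivot position: 3

After partitioning with pivot 16, the array becomes [8, 12, 6, 16, 17]. The pivot is placed at index 3. All elements to the left of the pivot are <= 16, and all elements to the right are > 16.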